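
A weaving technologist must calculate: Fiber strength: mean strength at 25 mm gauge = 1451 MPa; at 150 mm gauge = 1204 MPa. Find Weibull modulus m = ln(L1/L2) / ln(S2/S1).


Formula: m = ln(L1/L2) / ln(S2/S1)
Step 1: ln(L1/L2) = ln(25/150) = -1.79176
Step 2: S2/S1 = 1204/1451 = 0.82977
Step 3: ln(S2/S1) = ln(0.82977) = -0.18661
Step 4: m = -1.79176 / -0.18661 = 9.60

9.60 (Weibull m)


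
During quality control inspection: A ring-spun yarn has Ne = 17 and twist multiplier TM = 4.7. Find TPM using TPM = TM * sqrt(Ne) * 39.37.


Formula: TPM = TM * sqrt(Ne) * 39.37
Step 1: sqrt(Ne) = sqrt(17) = 4.1231
Step 2: TM * sqrt(Ne) = 4.7 * 4.1231 = 19.3786
Step 3: TPM = 19.3786 * 39.37 = 763 twists/m

763 twists/m


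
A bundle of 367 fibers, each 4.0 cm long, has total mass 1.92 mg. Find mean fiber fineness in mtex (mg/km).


Formula: fineness (mtex) = mass (mg) / total length (km) = (mass_mg / total_length_m) * 1000
Step 1: Convert fiber length: 4.0 cm = 0.04 m
Step 2: Total fiber length = 367 * 0.04 = 14.68 m
Step 3: Linear density = 1.92 mg / 14.68 m = 0.1308 mg/m
Step 4: fineness = 0.1308 * 1000 = 130.8 mtex

130.8 mtex


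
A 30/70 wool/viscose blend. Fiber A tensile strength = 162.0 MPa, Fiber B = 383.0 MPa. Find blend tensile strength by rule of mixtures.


Formula: Blend property = (fraction_A * property_A) + (fraction_B * property_B)
Step 1: Contribution A = 30/100 * 162.0 MPa = 48.6 MPa
Step 2: Contribution B = 70/100 * 383.0 MPa = 268.1 MPa
Step 3: Blend tensile strength = 48.6 + 268.1 = 316.7 MPa

316.7 MPa


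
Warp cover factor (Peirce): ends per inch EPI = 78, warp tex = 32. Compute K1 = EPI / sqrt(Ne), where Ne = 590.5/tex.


Formula: K1 = EPI / sqrt(Ne), with Ne = 590.5 / tex_warp
Step 1: Ne = 590.5 / 32 = 18.453
Step 2: sqrt(Ne) = sqrt(18.453) = 4.2957
Step 3: K1 = 78 / 4.2957 = 18.2

18.2


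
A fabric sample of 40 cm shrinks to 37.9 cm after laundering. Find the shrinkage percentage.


Formula: Shrinkage% = ((L_before - L_after) / L_before) * 100
Step 1: Shrinkage = 40 - 37.9 = 2.1 cm
Step 2: Shrinkage% = (2.1 / 40) * 100
Step 3: Shrinkage% = 0.0525 * 100 = 5.25% ≈ 5.3%

5.3%


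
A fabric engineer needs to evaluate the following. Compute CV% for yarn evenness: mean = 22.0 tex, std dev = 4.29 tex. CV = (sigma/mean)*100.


Formula: CV% = (standard deviation / mean) * 100
Step 1: Ratio = 4.29 / 22.0 = 0.195
Step 2: CV% = 0.195 * 100 = 19.5%

19.5%


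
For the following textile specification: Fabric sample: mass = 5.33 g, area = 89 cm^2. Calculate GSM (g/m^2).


Formula: GSM = mass_g / area_m2
Step 1: Convert area: 89 cm^2 = 89 / 10000 = 0.0089 m^2
Step 2: GSM = 5.33 g / 0.0089 m^2 = 598.9 g/m^2

598.9 g/m^2


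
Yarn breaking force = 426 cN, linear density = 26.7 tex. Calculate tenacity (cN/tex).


Formula: Tenacity = Breaking force / Linear density
Tenacity = 426 cN / 26.7 tex
Tenacity = 15.96 cN/tex

15.96 cN/tex


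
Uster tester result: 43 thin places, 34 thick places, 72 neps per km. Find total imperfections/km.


Formula: Total = thin places + thick places + neps
Total = 43 + 34 + 72
Total = 149 imperfections/km

149 imperfections/km


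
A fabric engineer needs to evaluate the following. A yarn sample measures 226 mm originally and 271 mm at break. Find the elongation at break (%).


Formula: Elongation (%) = ((L_break - L0) / L0) * 100
Step 1: Extension = 271 - 226 = 45 mm
Step 2: Elongation = (45 / 226) * 100
Step 3: Elongation = 0.199115 * 100 = 19.9115% ≈ 19.9%

19.9%


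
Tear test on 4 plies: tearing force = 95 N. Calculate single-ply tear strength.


Formula: Per-ply strength = Total force / Number of plies
Per-ply = 95 N / 4
Per-ply = 23.75 N

23.75 N


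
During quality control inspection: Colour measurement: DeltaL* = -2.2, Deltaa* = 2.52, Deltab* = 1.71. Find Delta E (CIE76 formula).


Formula: Delta E = sqrt(dL*^2 + da*^2 + db*^2)
Step 1: dL*^2 = (-2.2)^2 = 4.84
Step 2: da*^2 = 2.52^2 = 6.3504
Step 3: db*^2 = 1.71^2 = 2.9241
Step 4: Sum = 4.84 + 6.3504 + 2.9241 = 14.1145
Step 5: Delta E = sqrt(14.1145) = 3.76

3.76 Delta E


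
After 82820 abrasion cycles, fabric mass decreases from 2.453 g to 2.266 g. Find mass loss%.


Formula: Mass loss% = ((m_before - m_after) / m_before) * 100
Step 1: Mass loss = 2.453 - 2.266 = 0.187 g
Step 2: Ratio = 0.187 / 2.453 = 0.0762332
Step 3: Mass loss% = 0.0762332 * 100 = 7.62332% ≈ 7.62%

7.62%


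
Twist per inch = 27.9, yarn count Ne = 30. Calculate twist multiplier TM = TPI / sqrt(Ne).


Formula: TM = TPI / sqrt(Ne)
Step 1: sqrt(Ne) = sqrt(30) = 5.4772
Step 2: TM = 27.9 / 5.4772 = 5.09

5.09 TM


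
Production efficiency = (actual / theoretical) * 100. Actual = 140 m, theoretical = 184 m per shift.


Formula: Efficiency% = (Actual output / Theoretical output) * 100
Efficiency% = (140 / 184) * 100
Efficiency% = 0.76087 * 100 = 76.087% ≈ 76.1%

76.1%


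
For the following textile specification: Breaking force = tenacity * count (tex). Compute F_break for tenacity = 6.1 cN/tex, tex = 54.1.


Formula: Breaking force = Tenacity * Linear density
F = 6.1 cN/tex * 54.1 tex
F = 330.01 cN

330.01 cN


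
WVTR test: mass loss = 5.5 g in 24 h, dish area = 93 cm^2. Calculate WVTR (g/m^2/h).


Formula: WVTR = mass_loss / (area * time)
Step 1: Convert area: 93 cm^2 = 0.0093 m^2
Step 2: WVTR = 5.5 g / (0.0093 m^2 * 24 h)
Step 3: WVTR = 5.5 / 0.2232 = 24.6 g/m^2/h

24.6 g/m^2/h


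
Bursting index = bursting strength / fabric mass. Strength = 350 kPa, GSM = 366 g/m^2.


Formula: Bursting Index = Bursting Strength / Fabric GSM
BI = 350 kPa / 366 g/m^2
BI = 0.956 kPa/(g/m^2)

0.956 kPa/(g/m^2)


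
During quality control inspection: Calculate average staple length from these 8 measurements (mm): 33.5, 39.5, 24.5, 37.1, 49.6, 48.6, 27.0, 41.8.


Formula: Mean = sum of lengths / count
Sum = 33.5 + 39.5 + 24.5 + 37.1 + 49.6 + 48.6 + 27.0 + 41.8
Sum = 301.6 mm
Mean = 301.6 / 8 = 37.70 mm

37.70 mm


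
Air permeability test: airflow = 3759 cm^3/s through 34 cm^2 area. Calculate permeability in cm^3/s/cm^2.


Formula: Air Permeability = Airflow / Test Area
AP = 3759 cm^3/s / 34 cm^2
AP = 110.6 cm^3/s/cm^2

110.6 cm^3/s/cm^2


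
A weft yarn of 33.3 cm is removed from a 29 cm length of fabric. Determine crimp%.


Formula: Crimp% = ((L_yarn - L_fabric) / L_fabric) * 100
Step 1: Extension = 33.3 - 29 = 4.3 cm
Step 2: Crimp% = (4.3 / 29) * 100
Step 3: Crimp% = 0.148276 * 100 = 14.8276% ≈ 14.8%

14.8%


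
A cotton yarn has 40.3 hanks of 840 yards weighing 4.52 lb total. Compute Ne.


Formula: Ne = hanks / mass_lb
Substituting: Ne = 40.3 / 4.52
Ne = 8.9

8.9 Ne


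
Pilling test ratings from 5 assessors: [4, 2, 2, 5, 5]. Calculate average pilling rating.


Formula: Mean = sum / count
Sum = 4 + 2 + 2 + 5 + 5 = 18
Mean = 18 / 5 = 3.6

3.6


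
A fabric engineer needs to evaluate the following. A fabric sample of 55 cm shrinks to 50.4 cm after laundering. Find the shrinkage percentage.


Formula: Shrinkage% = ((L_before - L_after) / L_before) * 100
Step 1: Shrinkage = 55 - 50.4 = 4.6 cm
Step 2: Shrinkage% = (4.6 / 55) * 100
Step 3: Shrinkage% = 0.083636 * 100 = 8.3636% ≈ 8.4%

8.4%


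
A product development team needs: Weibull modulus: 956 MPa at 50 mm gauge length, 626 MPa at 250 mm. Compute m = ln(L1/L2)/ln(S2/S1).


Formula: m = ln(L1/L2) / ln(S2/S1)
Step 1: ln(L1/L2) = ln(50/250) = -1.60944
Step 2: S2/S1 = 626/956 = 0.65481
Step 3: ln(S2/S1) = ln(0.65481) = -0.42341
Step 4: m = -1.60944 / -0.42341 = 3.80

3.80 (Weibull m)


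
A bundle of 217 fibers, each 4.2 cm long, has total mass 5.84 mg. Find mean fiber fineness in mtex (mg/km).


Formula: fineness (mtex) = mass (mg) / total length (km) = (mass_mg / total_length_m) * 1000
Step 1: Convert fiber length: 4.2 cm = 0.042 m
Step 2: Total fiber length = 217 * 0.042 = 9.114 m
Step 3: Linear density = 5.84 mg / 9.114 m = 0.6408 mg/m
Step 4: fineness = 0.6408 * 1000 = 640.8 mtex

640.8 mtex


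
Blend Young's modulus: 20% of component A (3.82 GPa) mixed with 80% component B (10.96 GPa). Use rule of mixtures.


Formula: Blend property = (fraction_A * property_A) + (fraction_B * property_B)
Step 1: Contribution A = 20/100 * 3.82 GPa = 0.764 GPa
Step 2: Contribution B = 80/100 * 10.96 GPa = 8.768 GPa
Step 3: Blend Young's modulus = 0.764 + 8.768 = 9.532 GPa

9.532 GPa


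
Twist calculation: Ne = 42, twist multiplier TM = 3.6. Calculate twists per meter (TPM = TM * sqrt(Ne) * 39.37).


Formula: TPM = TM * sqrt(Ne) * 39.37
Step 1: sqrt(Ne) = sqrt(42) = 6.4807
Step 2: TM * sqrt(Ne) = 3.6 * 6.4807 = 23.3305
Step 3: TPM = 23.3305 * 39.37 = 919 twists/m

919 twists/m


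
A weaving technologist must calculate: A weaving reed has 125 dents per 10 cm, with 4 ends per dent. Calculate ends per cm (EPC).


Formula: EPC = (dents per 10 cm * ends per dent) / 10
Step 1: Total ends per 10 cm = 125 * 4 = 500
Step 2: EPC = 500 / 10 = 50.0 ends/cm

50.0 ends/cm


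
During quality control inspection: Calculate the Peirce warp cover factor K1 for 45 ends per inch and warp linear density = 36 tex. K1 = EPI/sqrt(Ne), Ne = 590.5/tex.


Formula: K1 = EPI / sqrt(Ne), with Ne = 590.5 / tex_warp
Step 1: Ne = 590.5 / 36 = 16.403
Step 2: sqrt(Ne) = sqrt(16.403) = 4.0501
Step 3: K1 = 45 / 4.0501 = 11.1

11.1


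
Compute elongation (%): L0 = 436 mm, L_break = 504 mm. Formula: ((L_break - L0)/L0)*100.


Formula: Elongation (%) = ((L_break - L0) / L0) * 100
Step 1: Extension = 504 - 436 = 68 mm
Step 2: Elongation = (68 / 436) * 100
Step 3: Elongation = 0.155963 * 100 = 15.5963% ≈ 15.6%

15.6%


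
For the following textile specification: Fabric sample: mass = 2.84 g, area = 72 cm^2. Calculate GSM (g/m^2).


Formula: GSM = mass_g / area_m2
Step 1: Convert area: 72 cm^2 = 72 / 10000 = 0.0072 m^2
Step 2: GSM = 2.84 g / 0.0072 m^2 = 394.4 g/m^2

394.4 g/m^2


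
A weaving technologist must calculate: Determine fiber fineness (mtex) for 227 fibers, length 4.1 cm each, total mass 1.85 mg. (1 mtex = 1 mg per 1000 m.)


Formula: fineness (mtex) = mass (mg) / total length (km) = (mass_mg / total_length_m) * 1000
Step 1: Convert fiber length: 4.1 cm = 0.041 m
Step 2: Total fiber length = 227 * 0.041 = 9.307 m
Step 3: Linear density = 1.85 mg / 9.307 m = 0.1988 mg/m
Step 4: fineness = 0.1988 * 1000 = 198.8 mtex

198.8 mtex


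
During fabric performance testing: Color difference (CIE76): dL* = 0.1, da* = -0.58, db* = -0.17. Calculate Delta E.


Formula: Delta E = sqrt(dL*^2 + da*^2 + db*^2)
Step 1: dL*^2 = 0.1^2 = 0.01
Step 2: da*^2 = (-0.58)^2 = 0.3364
Step 3: db*^2 = (-0.17)^2 = 0.0289
Step 4: Sum = 0.01 + 0.3364 + 0.0289 = 0.3753
Step 5: Delta E = sqrt(0.3753) = 0.61

0.61 Delta E


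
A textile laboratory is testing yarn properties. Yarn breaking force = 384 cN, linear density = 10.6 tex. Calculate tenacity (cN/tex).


Formula: Tenacity = Breaking force / Linear density
Tenacity = 384 cN / 10.6 tex
Tenacity = 36.23 cN/tex

36.23 cN/tex


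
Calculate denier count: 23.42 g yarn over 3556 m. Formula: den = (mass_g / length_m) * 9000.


Formula: den = (mass_g / length_m) * 9000
Substituting: den = (23.42 / 3556) * 9000
Intermediate: 23.42 / 3556 = 0.00658605 g/m
den = 0.00658605 * 9000 = 59.3 denier

59.3 denier


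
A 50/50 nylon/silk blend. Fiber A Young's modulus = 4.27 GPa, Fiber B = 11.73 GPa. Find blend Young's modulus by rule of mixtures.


Formula: Blend property = (fraction_A * property_A) + (fraction_B * property_B)
Step 1: Contribution A = 50/100 * 4.27 GPa = 2.135 GPa
Step 2: Contribution B = 50/100 * 11.73 GPa = 5.865 GPa
Step 3: Blend Young's modulus = 2.135 + 5.865 = 8.0 GPa

8.0 GPa


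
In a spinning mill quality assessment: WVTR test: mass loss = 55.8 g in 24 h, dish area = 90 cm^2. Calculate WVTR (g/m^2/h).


Formula: WVTR = mass_loss / (area * time)
Step 1: Convert area: 90 cm^2 = 0.009 m^2
Step 2: WVTR = 55.8 g / (0.009 m^2 * 24 h)
Step 3: WVTR = 55.8 / 0.216 = 258.3 g/m^2/h

258.3 g/m^2/h


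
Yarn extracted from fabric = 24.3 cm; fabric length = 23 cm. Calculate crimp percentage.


Formula: Crimp% = ((L_yarn - L_fabric) / L_fabric) * 100
Step 1: Extension = 24.3 - 23 = 1.3 cm
Step 2: Crimp% = (1.3 / 23) * 100
Step 3: Crimp% = 0.056522 * 100 = 5.6522% ≈ 5.7%

5.7%


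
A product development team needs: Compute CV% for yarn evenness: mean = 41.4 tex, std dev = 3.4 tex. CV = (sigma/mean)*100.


Formula: CV% = (standard deviation / mean) * 100
Step 1: Ratio = 3.4 / 41.4 = 0.082126
Step 2: CV% = 0.082126 * 100 = 8.2126% ≈ 8.2%

8.2%


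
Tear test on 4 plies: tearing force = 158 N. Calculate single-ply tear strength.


Formula: Per-ply strength = Total force / Number of plies
Per-ply = 158 N / 4
Per-ply = 39.5 N

39.5 N


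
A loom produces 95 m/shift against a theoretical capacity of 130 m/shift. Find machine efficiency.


Formula: Efficiency% = (Actual output / Theoretical output) * 100
Efficiency% = (95 / 130) * 100
Efficiency% = 0.730769 * 100 = 73.0769% ≈ 73.1%

73.1%


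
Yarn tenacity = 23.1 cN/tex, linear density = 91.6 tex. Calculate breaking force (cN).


Formula: Breaking force = Tenacity * Linear density
F = 23.1 cN/tex * 91.6 tex
F = 2115.96 cN

2115.96 cN


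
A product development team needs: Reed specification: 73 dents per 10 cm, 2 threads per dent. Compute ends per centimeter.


Formula: EPC = (dents per 10 cm * ends per dent) / 10
Step 1: Total ends per 10 cm = 73 * 2 = 146
Step 2: EPC = 146 / 10 = 14.6 ends/cm

14.6 ends/cm


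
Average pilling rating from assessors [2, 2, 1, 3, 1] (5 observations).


Formula: Mean = sum / count
Sum = 2 + 2 + 1 + 3 + 1 = 9
Mean = 9 / 5 = 1.8

1.8


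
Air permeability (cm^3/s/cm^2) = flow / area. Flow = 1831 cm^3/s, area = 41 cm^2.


Formula: Air Permeability = Airflow / Test Area
AP = 1831 cm^3/s / 41 cm^2
AP = 44.7 cm^3/s/cm^2

44.7 cm^3/s/cm^2


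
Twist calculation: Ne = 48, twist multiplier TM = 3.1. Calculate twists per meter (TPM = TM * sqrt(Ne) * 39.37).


Formula: TPM = TM * sqrt(Ne) * 39.37
Step 1: sqrt(Ne) = sqrt(48) = 6.9282
Step 2: TM * sqrt(Ne) = 3.1 * 6.9282 = 21.4774
Step 3: TPM = 21.4774 * 39.37 = 846 twists/m

846 twists/m


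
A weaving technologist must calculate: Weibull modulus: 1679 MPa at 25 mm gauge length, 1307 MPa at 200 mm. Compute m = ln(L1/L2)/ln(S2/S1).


Formula: m = ln(L1/L2) / ln(S2/S1)
Step 1: ln(L1/L2) = ln(25/200) = -2.07944
Step 2: S2/S1 = 1307/1679 = 0.77844
Step 3: ln(S2/S1) = ln(0.77844) = -0.25046
Step 4: m = -2.07944 / -0.25046 = 8.30

8.30 (Weibull m)


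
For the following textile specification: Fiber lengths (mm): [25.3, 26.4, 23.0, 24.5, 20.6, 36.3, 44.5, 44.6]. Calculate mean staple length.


Formula: Mean = sum of lengths / count
Sum = 25.3 + 26.4 + 23.0 + 24.5 + 20.6 + 36.3 + 44.5 + 44.6
Sum = 245.2 mm
Mean = 245.2 / 8 = 30.65 mm

30.65 mm


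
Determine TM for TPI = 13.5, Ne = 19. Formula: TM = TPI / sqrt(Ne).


Formula: TM = TPI / sqrt(Ne)
Step 1: sqrt(Ne) = sqrt(19) = 4.3589
Step 2: TM = 13.5 / 4.3589 = 3.10

3.10 TM


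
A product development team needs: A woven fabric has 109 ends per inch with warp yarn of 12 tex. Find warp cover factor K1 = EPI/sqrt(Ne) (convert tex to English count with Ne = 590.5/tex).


Formula: K1 = EPI / sqrt(Ne), with Ne = 590.5 / tex_warp
Step 1: Ne = 590.5 / 12 = 49.208
Step 2: sqrt(Ne) = sqrt(49.208) = 7.0148
Step 3: K1 = 109 / 7.0148 = 15.5

15.5


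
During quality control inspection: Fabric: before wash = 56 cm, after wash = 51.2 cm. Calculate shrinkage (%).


Formula: Shrinkage% = ((L_before - L_after) / L_before) * 100
Step 1: Shrinkage = 56 - 51.2 = 4.8 cm
Step 2: Shrinkage% = (4.8 / 56) * 100
Step 3: Shrinkage% = 0.085714 * 100 = 8.5714% ≈ 8.6%

8.6%


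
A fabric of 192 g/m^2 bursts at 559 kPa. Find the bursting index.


Formula: Bursting Index = Bursting Strength / Fabric GSM
BI = 559 kPa / 192 g/m^2
BI = 2.911 kPa/(g/m^2)

2.911 kPa/(g/m^2)


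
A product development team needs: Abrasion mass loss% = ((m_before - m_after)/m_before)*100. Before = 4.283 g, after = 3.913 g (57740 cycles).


Formula: Mass loss% = ((m_before - m_after) / m_before) * 100
Step 1: Mass loss = 4.283 - 3.913 = 0.37 g
Step 2: Ratio = 0.37 / 4.283 = 0.086388
Step 3: Mass loss% = 0.086388 * 100 = 8.6388% ≈ 8.64%

8.64%


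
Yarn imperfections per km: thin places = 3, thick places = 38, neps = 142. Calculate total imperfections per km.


Formula: Total = thin places + thick places + neps
Total = 3 + 38 + 142
Total = 183 imperfections/km

183 imperfections/km


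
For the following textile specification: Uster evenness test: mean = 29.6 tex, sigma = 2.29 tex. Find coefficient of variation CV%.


Formula: CV% = (standard deviation / mean) * 100
Step 1: Ratio = 2.29 / 29.6 = 0.077365
Step 2: CV% = 0.077365 * 100 = 7.7365% ≈ 7.7%

7.7%


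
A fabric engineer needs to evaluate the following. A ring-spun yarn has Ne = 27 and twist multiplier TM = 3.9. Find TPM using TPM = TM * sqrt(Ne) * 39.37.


Formula: TPM = TM * sqrt(Ne) * 39.37
Step 1: sqrt(Ne) = sqrt(27) = 5.1962
Step 2: TM * sqrt(Ne) = 3.9 * 5.1962 = 20.2652
Step 3: TPM = 20.2652 * 39.37 = 798 twists/m

798 twists/m


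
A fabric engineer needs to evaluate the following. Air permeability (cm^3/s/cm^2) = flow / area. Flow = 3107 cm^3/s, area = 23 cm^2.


Formula: Air Permeability = Airflow / Test Area
AP = 3107 cm^3/s / 23 cm^2
AP = 135.1 cm^3/s/cm^2

135.1 cm^3/s/cm^2


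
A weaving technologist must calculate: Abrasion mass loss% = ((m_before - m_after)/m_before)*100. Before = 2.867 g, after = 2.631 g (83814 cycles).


Formula: Mass loss% = ((m_before - m_after) / m_before) * 100
Step 1: Mass loss = 2.867 - 2.631 = 0.236 g
Step 2: Ratio = 0.236 / 2.867 = 0.082316
Step 3: Mass loss% = 0.082316 * 100 = 8.2316% ≈ 8.23%

8.23%


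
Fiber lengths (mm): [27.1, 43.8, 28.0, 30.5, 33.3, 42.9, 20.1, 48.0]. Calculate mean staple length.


Formula: Mean = sum of lengths / count
Sum = 27.1 + 43.8 + 28.0 + 30.5 + 33.3 + 42.9 + 20.1 + 48.0
Sum = 273.7 mm
Mean = 273.7 / 8 = 34.21 mm

34.21 mm


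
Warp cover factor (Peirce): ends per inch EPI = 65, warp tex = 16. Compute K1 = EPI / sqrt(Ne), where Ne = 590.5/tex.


Formula: K1 = EPI / sqrt(Ne), with Ne = 590.5 / tex_warp
Step 1: Ne = 590.5 / 16 = 36.906
Step 2: sqrt(Ne) = sqrt(36.906) = 6.075
Step 3: K1 = 65 / 6.075 = 10.7

10.7


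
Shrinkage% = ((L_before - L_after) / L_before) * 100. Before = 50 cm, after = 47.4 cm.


Formula: Shrinkage% = ((L_before - L_after) / L_before) * 100
Step 1: Shrinkage = 50 - 47.4 = 2.6 cm
Step 2: Shrinkage% = (2.6 / 50) * 100
Step 3: Shrinkage% = 0.052 * 100 = 5.2%

5.2%


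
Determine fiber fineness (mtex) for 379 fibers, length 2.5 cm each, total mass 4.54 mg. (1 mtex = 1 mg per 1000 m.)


Formula: fineness (mtex) = mass (mg) / total length (km) = (mass_mg / total_length_m) * 1000
Step 1: Convert fiber length: 2.5 cm = 0.025 m
Step 2: Total fiber length = 379 * 0.025 = 9.475 m
Step 3: Linear density = 4.54 mg / 9.475 m = 0.4792 mg/m
Step 4: fineness = 0.4792 * 1000 = 479.2 mtex

479.2 mtex


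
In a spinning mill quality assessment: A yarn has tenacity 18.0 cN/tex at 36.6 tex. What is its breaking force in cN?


Formula: Breaking force = Tenacity * Linear density
F = 18.0 cN/tex * 36.6 tex
F = 658.80 cN

658.80 cN


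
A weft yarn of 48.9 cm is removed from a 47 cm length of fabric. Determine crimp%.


Formula: Crimp% = ((L_yarn - L_fabric) / L_fabric) * 100
Step 1: Extension = 48.9 - 47 = 1.9 cm
Step 2: Crimp% = (1.9 / 47) * 100
Step 3: Crimp% = 0.040426 * 100 = 4.0426% ≈ 4.0%

4.0%


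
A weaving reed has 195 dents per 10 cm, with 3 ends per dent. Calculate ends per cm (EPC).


Formula: EPC = (dents per 10 cm * ends per dent) / 10
Step 1: Total ends per 10 cm = 195 * 3 = 585
Step 2: EPC = 585 / 10 = 58.5 ends/cm

58.5 ends/cm


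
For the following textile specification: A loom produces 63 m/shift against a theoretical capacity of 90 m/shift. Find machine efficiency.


Formula: Efficiency% = (Actual output / Theoretical output) * 100
Efficiency% = (63 / 90) * 100
Efficiency% = 0.7 * 100 = 70.0%

70.0%


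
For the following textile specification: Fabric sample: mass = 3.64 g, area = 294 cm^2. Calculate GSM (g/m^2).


Formula: GSM = mass_g / area_m2
Step 1: Convert area: 294 cm^2 = 294 / 10000 = 0.0294 m^2
Step 2: GSM = 3.64 g / 0.0294 m^2 = 123.8 g/m^2

123.8 g/m^2


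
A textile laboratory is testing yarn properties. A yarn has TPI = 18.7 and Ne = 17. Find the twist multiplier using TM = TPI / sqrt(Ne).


Formula: TM = TPI / sqrt(Ne)
Step 1: sqrt(Ne) = sqrt(17) = 4.1231
Step 2: TM = 18.7 / 4.1231 = 4.54

4.54 TM


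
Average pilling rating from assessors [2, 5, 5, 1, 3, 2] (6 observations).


Formula: Mean = sum / count
Sum = 2 + 5 + 5 + 1 + 3 + 2 = 18
Mean = 18 / 6 = 3.0

3.0


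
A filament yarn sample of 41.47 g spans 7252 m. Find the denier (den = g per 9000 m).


Formula: den = (mass_g / length_m) * 9000
Substituting: den = (41.47 / 7252) * 9000
Intermediate: 41.47 / 7252 = 0.00571842 g/m
den = 0.00571842 * 9000 = 51.5 denier

51.5 denier


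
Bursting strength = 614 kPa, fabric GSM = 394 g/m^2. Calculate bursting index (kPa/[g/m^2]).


Formula: Bursting Index = Bursting Strength / Fabric GSM
BI = 614 kPa / 394 g/m^2
BI = 1.558 kPa/(g/m^2)

1.558 kPa/(g/m^2)


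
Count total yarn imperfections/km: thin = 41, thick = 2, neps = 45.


Formula: Total = thin places + thick places + neps
Total = 41 + 2 + 45
Total = 88 imperfections/km

88 imperfections/km


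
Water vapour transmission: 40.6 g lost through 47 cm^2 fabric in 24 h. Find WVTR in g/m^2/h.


Formula: WVTR = mass_loss / (area * time)
Step 1: Convert area: 47 cm^2 = 0.0047 m^2
Step 2: WVTR = 40.6 g / (0.0047 m^2 * 24 h)
Step 3: WVTR = 40.6 / 0.1128 = 359.9 g/m^2/h

359.9 g/m^2/h


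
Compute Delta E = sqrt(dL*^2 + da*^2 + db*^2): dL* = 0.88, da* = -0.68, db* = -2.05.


Formula: Delta E = sqrt(dL*^2 + da*^2 + db*^2)
Step 1: dL*^2 = 0.88^2 = 0.7744
Step 2: da*^2 = (-0.68)^2 = 0.4624
Step 3: db*^2 = (-2.05)^2 = 4.2025
Step 4: Sum = 0.7744 + 0.4624 + 4.2025 = 5.4393
Step 5: Delta E = sqrt(5.4393) = 2.33

2.33 Delta E


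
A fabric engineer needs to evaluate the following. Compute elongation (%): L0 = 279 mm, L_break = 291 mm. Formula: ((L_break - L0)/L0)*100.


Formula: Elongation (%) = ((L_break - L0) / L0) * 100
Step 1: Extension = 291 - 279 = 12 mm
Step 2: Elongation = (12 / 279) * 100
Step 3: Elongation = 0.043011 * 100 = 4.3011% ≈ 4.3%

4.3%


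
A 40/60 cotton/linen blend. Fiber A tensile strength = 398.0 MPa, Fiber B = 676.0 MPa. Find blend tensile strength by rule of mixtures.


Formula: Blend property = (fraction_A * property_A) + (fraction_B * property_B)
Step 1: Contribution A = 40/100 * 398.0 MPa = 159.2 MPa
Step 2: Contribution B = 60/100 * 676.0 MPa = 405.6 MPa
Step 3: Blend tensile strength = 159.2 + 405.6 = 564.8 MPa

564.8 MPa


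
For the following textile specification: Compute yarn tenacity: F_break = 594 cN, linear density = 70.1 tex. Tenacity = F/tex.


Formula: Tenacity = Breaking force / Linear density
Tenacity = 594 cN / 70.1 tex
Tenacity = 8.47 cN/tex

8.47 cN/tex


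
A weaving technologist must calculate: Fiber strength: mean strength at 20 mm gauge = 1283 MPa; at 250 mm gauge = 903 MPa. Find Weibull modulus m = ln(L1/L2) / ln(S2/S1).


Formula: m = ln(L1/L2) / ln(S2/S1)
Step 1: ln(L1/L2) = ln(20/250) = -2.52573
Step 2: S2/S1 = 903/1283 = 0.70382
Step 3: ln(S2/S1) = ln(0.70382) = -0.35123
Step 4: m = -2.52573 / -0.35123 = 7.19

7.19 (Weibull m)


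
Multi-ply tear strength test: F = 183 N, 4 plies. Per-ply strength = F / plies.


Formula: Per-ply strength = Total force / Number of plies
Per-ply = 183 N / 4
Per-ply = 45.75 N

45.75 N


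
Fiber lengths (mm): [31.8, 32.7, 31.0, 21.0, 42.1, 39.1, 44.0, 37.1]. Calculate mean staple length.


Formula: Mean = sum of lengths / count
Sum = 31.8 + 32.7 + 31.0 + 21.0 + 42.1 + 39.1 + 44.0 + 37.1
Sum = 278.8 mm
Mean = 278.8 / 8 = 34.85 mm

34.85 mm


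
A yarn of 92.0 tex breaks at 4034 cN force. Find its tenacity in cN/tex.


Formula: Tenacity = Breaking force / Linear density
Tenacity = 4034 cN / 92.0 tex
Tenacity = 43.85 cN/tex

43.85 cN/tex


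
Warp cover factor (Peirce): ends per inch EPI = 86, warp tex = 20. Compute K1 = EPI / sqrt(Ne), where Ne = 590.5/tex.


Formula: K1 = EPI / sqrt(Ne), with Ne = 590.5 / tex_warp
Step 1: Ne = 590.5 / 20 = 29.525
Step 2: sqrt(Ne) = sqrt(29.525) = 5.4337
Step 3: K1 = 86 / 5.4337 = 15.8

15.8


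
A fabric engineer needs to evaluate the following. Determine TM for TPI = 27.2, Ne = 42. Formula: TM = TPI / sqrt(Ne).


Formula: TM = TPI / sqrt(Ne)
Step 1: sqrt(Ne) = sqrt(42) = 6.4807
Step 2: TM = 27.2 / 6.4807 = 4.20

4.20 TM


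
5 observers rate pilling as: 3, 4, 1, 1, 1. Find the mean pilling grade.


Formula: Mean = sum / count
Sum = 3 + 4 + 1 + 1 + 1 = 10
Mean = 10 / 5 = 2.0

2.0


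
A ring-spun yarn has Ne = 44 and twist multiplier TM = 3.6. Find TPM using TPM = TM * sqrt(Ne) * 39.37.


Formula: TPM = TM * sqrt(Ne) * 39.37
Step 1: sqrt(Ne) = sqrt(44) = 6.6332
Step 2: TM * sqrt(Ne) = 3.6 * 6.6332 = 23.8795
Step 3: TPM = 23.8795 * 39.37 = 940 twists/m

940 twists/m


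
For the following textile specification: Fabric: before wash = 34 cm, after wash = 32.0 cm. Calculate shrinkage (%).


Formula: Shrinkage% = ((L_before - L_after) / L_before) * 100
Step 1: Shrinkage = 34 - 32.0 = 2.0 cm
Step 2: Shrinkage% = (2.0 / 34) * 100
Step 3: Shrinkage% = 0.058824 * 100 = 5.8824% ≈ 5.9%

5.9%


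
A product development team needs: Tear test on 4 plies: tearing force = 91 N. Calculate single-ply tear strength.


Formula: Per-ply strength = Total force / Number of plies
Per-ply = 91 N / 4
Per-ply = 22.75 N

22.75 N


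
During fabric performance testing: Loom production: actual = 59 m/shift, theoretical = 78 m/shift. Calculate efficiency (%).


Formula: Efficiency% = (Actual output / Theoretical output) * 100
Efficiency% = (59 / 78) * 100
Efficiency% = 0.75641 * 100 = 75.641% ≈ 75.6%

75.6%


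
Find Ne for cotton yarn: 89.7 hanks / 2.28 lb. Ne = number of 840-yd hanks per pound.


Formula: Ne = hanks / mass_lb
Substituting: Ne = 89.7 / 2.28
Ne = 39.3

39.3 Ne


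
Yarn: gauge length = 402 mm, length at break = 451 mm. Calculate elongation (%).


Formula: Elongation (%) = ((L_break - L0) / L0) * 100
Step 1: Extension = 451 - 402 = 49 mm
Step 2: Elongation = (49 / 402) * 100
Step 3: Elongation = 0.121891 * 100 = 12.1891% ≈ 12.2%

12.2%


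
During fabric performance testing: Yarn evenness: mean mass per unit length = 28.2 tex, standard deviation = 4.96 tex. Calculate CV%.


Formula: CV% = (standard deviation / mean) * 100
Step 1: Ratio = 4.96 / 28.2 = 0.175887
Step 2: CV% = 0.175887 * 100 = 17.5887% ≈ 17.6%

17.6%


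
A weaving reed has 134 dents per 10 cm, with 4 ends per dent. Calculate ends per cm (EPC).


Formula: EPC = (dents per 10 cm * ends per dent) / 10
Step 1: Total ends per 10 cm = 134 * 4 = 536
Step 2: EPC = 536 / 10 = 53.6 ends/cm

53.6 ends/cm


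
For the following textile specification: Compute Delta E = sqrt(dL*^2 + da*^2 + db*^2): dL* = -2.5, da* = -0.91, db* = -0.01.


Formula: Delta E = sqrt(dL*^2 + da*^2 + db*^2)
Step 1: dL*^2 = (-2.5)^2 = 6.25
Step 2: da*^2 = (-0.91)^2 = 0.8281
Step 3: db*^2 = (-0.01)^2 = 0.0001
Step 4: Sum = 6.25 + 0.8281 + 0.0001 = 7.0782
Step 5: Delta E = sqrt(7.0782) = 2.66

2.66 Delta E


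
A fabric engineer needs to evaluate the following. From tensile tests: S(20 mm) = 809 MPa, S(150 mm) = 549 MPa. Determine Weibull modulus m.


Formula: m = ln(L1/L2) / ln(S2/S1)
Step 1: ln(L1/L2) = ln(20/150) = -2.01490
Step 2: S2/S1 = 549/809 = 0.67862
Step 3: ln(S2/S1) = ln(0.67862) = -0.38769
Step 4: m = -2.01490 / -0.38769 = 5.20

5.20 (Weibull m)


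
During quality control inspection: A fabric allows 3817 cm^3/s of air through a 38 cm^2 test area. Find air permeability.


Formula: Air Permeability = Airflow / Test Area
AP = 3817 cm^3/s / 38 cm^2
AP = 100.4 cm^3/s/cm^2

100.4 cm^3/s/cm^2


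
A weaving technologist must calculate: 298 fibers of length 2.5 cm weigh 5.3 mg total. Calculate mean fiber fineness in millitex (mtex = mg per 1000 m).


Formula: fineness (mtex) = mass (mg) / total length (km) = (mass_mg / total_length_m) * 1000
Step 1: Convert fiber length: 2.5 cm = 0.025 m
Step 2: Total fiber length = 298 * 0.025 = 7.45 m
Step 3: Linear density = 5.3 mg / 7.45 m = 0.7114 mg/m
Step 4: fineness = 0.7114 * 1000 = 711.4 mtex

711.4 mtex


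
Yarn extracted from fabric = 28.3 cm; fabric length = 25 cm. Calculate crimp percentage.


Formula: Crimp% = ((L_yarn - L_fabric) / L_fabric) * 100
Step 1: Extension = 28.3 - 25 = 3.3 cm
Step 2: Crimp% = (3.3 / 25) * 100
Step 3: Crimp% = 0.132 * 100 = 13.2%

13.2%


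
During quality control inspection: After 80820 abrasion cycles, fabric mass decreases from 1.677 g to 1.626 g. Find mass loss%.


Formula: Mass loss% = ((m_before - m_after) / m_before) * 100
Step 1: Mass loss = 1.677 - 1.626 = 0.051 g
Step 2: Ratio = 0.051 / 1.677 = 0.0304114
Step 3: Mass loss% = 0.0304114 * 100 = 3.04114% ≈ 3.04%

3.04%


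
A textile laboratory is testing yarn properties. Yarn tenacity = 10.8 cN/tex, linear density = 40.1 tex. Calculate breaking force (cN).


Formula: Breaking force = Tenacity * Linear density
F = 10.8 cN/tex * 40.1 tex
F = 433.08 cN

433.08 cN


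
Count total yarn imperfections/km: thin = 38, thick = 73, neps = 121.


Formula: Total = thin places + thick places + neps
Total = 38 + 73 + 121
Total = 232 imperfections/km

232 imperfections/km


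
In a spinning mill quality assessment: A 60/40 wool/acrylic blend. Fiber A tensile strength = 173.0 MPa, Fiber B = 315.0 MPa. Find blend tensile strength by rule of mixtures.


Formula: Blend property = (fraction_A * property_A) + (fraction_B * property_B)
Step 1: Contribution A = 60/100 * 173.0 MPa = 103.8 MPa
Step 2: Contribution B = 40/100 * 315.0 MPa = 126.0 MPa
Step 3: Blend tensile strength = 103.8 + 126.0 = 229.8 MPa

229.8 MPa


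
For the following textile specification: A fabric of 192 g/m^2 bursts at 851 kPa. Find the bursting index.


Formula: Bursting Index = Bursting Strength / Fabric GSM
BI = 851 kPa / 192 g/m^2
BI = 4.432 kPa/(g/m^2)

4.432 kPa/(g/m^2)


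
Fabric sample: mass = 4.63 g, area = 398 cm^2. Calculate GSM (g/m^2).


Formula: GSM = mass_g / area_m2
Step 1: Convert area: 398 cm^2 = 398 / 10000 = 0.0398 m^2
Step 2: GSM = 4.63 g / 0.0398 m^2 = 116.3 g/m^2

116.3 g/m^2


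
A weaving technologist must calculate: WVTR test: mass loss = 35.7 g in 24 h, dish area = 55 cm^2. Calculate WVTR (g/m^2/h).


Formula: WVTR = mass_loss / (area * time)
Step 1: Convert area: 55 cm^2 = 0.0055 m^2
Step 2: WVTR = 35.7 g / (0.0055 m^2 * 24 h)
Step 3: WVTR = 35.7 / 0.132 = 270.5 g/m^2/h

270.5 g/m^2/h


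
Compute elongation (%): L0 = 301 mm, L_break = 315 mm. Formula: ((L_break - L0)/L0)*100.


Formula: Elongation (%) = ((L_break - L0) / L0) * 100
Step 1: Extension = 315 - 301 = 14 mm
Step 2: Elongation = (14 / 301) * 100
Step 3: Elongation = 0.046512 * 100 = 4.6512% ≈ 4.7%

4.7%


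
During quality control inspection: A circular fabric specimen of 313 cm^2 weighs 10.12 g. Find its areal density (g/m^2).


Formula: GSM = mass_g / area_m2
Step 1: Convert area: 313 cm^2 = 313 / 10000 = 0.0313 m^2
Step 2: GSM = 10.12 g / 0.0313 m^2 = 323.3 g/m^2

323.3 g/m^2


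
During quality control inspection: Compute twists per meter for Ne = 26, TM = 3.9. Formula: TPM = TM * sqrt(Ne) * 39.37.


Formula: TPM = TM * sqrt(Ne) * 39.37
Step 1: sqrt(Ne) = sqrt(26) = 5.099
Step 2: TM * sqrt(Ne) = 3.9 * 5.099 = 19.8861
Step 3: TPM = 19.8861 * 39.37 = 783 twists/m

783 twists/m


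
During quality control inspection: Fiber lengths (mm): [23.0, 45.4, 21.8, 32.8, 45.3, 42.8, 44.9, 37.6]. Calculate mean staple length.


Formula: Mean = sum of lengths / count
Sum = 23.0 + 45.4 + 21.8 + 32.8 + 45.3 + 42.8 + 44.9 + 37.6
Sum = 293.6 mm
Mean = 293.6 / 8 = 36.70 mm

36.70 mm


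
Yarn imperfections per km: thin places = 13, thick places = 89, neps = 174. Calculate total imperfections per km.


Formula: Total = thin places + thick places + neps
Total = 13 + 89 + 174
Total = 276 imperfections/km

276 imperfections/km


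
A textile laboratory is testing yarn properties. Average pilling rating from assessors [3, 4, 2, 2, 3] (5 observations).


Formula: Mean = sum / count
Sum = 3 + 4 + 2 + 2 + 3 = 14
Mean = 14 / 5 = 2.8

2.8


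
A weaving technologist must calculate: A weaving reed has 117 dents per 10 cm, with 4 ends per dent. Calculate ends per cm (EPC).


Formula: EPC = (dents per 10 cm * ends per dent) / 10
Step 1: Total ends per 10 cm = 117 * 4 = 468
Step 2: EPC = 468 / 10 = 46.8 ends/cm

46.8 ends/cm


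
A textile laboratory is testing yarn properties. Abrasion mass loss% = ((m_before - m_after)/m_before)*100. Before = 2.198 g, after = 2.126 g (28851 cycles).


Formula: Mass loss% = ((m_before - m_after) / m_before) * 100
Step 1: Mass loss = 2.198 - 2.126 = 0.072 g
Step 2: Ratio = 0.072 / 2.198 = 0.0327571
Step 3: Mass loss% = 0.0327571 * 100 = 3.27571% ≈ 3.28%

3.28%


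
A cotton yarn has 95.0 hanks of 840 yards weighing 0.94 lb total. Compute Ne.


Formula: Ne = hanks / mass_lb
Substituting: Ne = 95.0 / 0.94
Ne = 101.1

101.1 Ne


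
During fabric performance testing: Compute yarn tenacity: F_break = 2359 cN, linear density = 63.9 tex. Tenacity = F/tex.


Formula: Tenacity = Breaking force / Linear density
Tenacity = 2359 cN / 63.9 tex
Tenacity = 36.92 cN/tex

36.92 cN/tex


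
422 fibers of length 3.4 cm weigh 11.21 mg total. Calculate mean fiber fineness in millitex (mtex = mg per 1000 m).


Formula: fineness (mtex) = mass (mg) / total length (km) = (mass_mg / total_length_m) * 1000
Step 1: Convert fiber length: 3.4 cm = 0.034 m
Step 2: Total fiber length = 422 * 0.034 = 14.348 m
Step 3: Linear density = 11.21 mg / 14.348 m = 0.7813 mg/m
Step 4: fineness = 0.7813 * 1000 = 781.3 mtex

781.3 mtex


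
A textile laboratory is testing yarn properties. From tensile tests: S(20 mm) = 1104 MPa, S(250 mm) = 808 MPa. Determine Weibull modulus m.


Formula: m = ln(L1/L2) / ln(S2/S1)
Step 1: ln(L1/L2) = ln(20/250) = -2.52573
Step 2: S2/S1 = 808/1104 = 0.73188
Step 3: ln(S2/S1) = ln(0.73188) = -0.31214
Step 4: m = -2.52573 / -0.31214 = 8.09

8.09 (Weibull m)


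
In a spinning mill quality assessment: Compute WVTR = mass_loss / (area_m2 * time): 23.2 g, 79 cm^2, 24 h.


Formula: WVTR = mass_loss / (area * time)
Step 1: Convert area: 79 cm^2 = 0.0079 m^2
Step 2: WVTR = 23.2 g / (0.0079 m^2 * 24 h)
Step 3: WVTR = 23.2 / 0.1896 = 122.4 g/m^2/h

122.4 g/m^2/h


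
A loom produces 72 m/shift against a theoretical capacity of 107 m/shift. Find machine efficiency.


Formula: Efficiency% = (Actual output / Theoretical output) * 100
Efficiency% = (72 / 107) * 100
Efficiency% = 0.672897 * 100 = 67.2897% ≈ 67.3%

67.3%


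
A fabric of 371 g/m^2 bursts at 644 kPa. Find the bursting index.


Formula: Bursting Index = Bursting Strength / Fabric GSM
BI = 644 kPa / 371 g/m^2
BI = 1.736 kPa/(g/m^2)

1.736 kPa/(g/m^2)


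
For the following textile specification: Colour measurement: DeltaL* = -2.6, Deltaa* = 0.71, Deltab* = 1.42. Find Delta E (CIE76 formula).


Formula: Delta E = sqrt(dL*^2 + da*^2 + db*^2)
Step 1: dL*^2 = (-2.6)^2 = 6.76
Step 2: da*^2 = 0.71^2 = 0.5041
Step 3: db*^2 = 1.42^2 = 2.0164
Step 4: Sum = 6.76 + 0.5041 + 2.0164 = 9.2805
Step 5: Delta E = sqrt(9.2805) = 3.05

3.05 Delta E


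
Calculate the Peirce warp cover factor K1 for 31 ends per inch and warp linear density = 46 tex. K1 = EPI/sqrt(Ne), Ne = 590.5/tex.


Formula: K1 = EPI / sqrt(Ne), with Ne = 590.5 / tex_warp
Step 1: Ne = 590.5 / 46 = 12.837
Step 2: sqrt(Ne) = sqrt(12.837) = 3.5829
Step 3: K1 = 31 / 3.5829 = 8.7

8.7


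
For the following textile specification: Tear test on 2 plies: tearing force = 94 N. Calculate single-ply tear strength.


Formula: Per-ply strength = Total force / Number of plies
Per-ply = 94 N / 2
Per-ply = 47 N

47 N


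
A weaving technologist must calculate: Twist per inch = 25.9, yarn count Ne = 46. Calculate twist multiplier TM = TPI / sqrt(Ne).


Formula: TM = TPI / sqrt(Ne)
Step 1: sqrt(Ne) = sqrt(46) = 6.7823
Step 2: TM = 25.9 / 6.7823 = 3.82

3.82 TM


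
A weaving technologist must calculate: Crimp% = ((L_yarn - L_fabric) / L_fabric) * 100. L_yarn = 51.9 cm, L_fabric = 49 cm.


Formula: Crimp% = ((L_yarn - L_fabric) / L_fabric) * 100
Step 1: Extension = 51.9 - 49 = 2.9 cm
Step 2: Crimp% = (2.9 / 49) * 100
Step 3: Crimp% = 0.059184 * 100 = 5.9184% ≈ 5.9%

5.9%


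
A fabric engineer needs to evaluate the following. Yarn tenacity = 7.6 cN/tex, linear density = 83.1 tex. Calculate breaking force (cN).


Formula: Breaking force = Tenacity * Linear density
F = 7.6 cN/tex * 83.1 tex
F = 631.56 cN

631.56 cN


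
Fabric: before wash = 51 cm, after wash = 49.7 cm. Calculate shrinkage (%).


Formula: Shrinkage% = ((L_before - L_after) / L_before) * 100
Step 1: Shrinkage = 51 - 49.7 = 1.3 cm
Step 2: Shrinkage% = (1.3 / 51) * 100
Step 3: Shrinkage% = 0.02549 * 100 = 2.549% ≈ 2.5%

2.5%


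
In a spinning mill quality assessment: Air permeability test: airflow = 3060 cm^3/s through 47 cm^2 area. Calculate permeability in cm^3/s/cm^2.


Formula: Air Permeability = Airflow / Test Area
AP = 3060 cm^3/s / 47 cm^2
AP = 65.1 cm^3/s/cm^2

65.1 cm^3/s/cm^2


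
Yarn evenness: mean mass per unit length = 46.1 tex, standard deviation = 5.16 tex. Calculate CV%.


Formula: CV% = (standard deviation / mean) * 100
Step 1: Ratio = 5.16 / 46.1 = 0.111931
Step 2: CV% = 0.111931 * 100 = 11.1931% ≈ 11.2%

11.2%


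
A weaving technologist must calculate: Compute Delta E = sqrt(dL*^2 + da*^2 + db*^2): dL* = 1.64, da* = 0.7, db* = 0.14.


Formula: Delta E = sqrt(dL*^2 + da*^2 + db*^2)
Step 1: dL*^2 = 1.64^2 = 2.6896
Step 2: da*^2 = 0.7^2 = 0.49
Step 3: db*^2 = 0.14^2 = 0.0196
Step 4: Sum = 2.6896 + 0.49 + 0.0196 = 3.1992
Step 5: Delta E = sqrt(3.1992) = 1.79

1.79 Delta E


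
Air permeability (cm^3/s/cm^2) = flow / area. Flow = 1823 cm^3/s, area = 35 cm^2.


Formula: Air Permeability = Airflow / Test Area
AP = 1823 cm^3/s / 35 cm^2
AP = 52.1 cm^3/s/cm^2

52.1 cm^3/s/cm^2


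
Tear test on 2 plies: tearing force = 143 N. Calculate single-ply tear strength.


Formula: Per-ply strength = Total force / Number of plies
Per-ply = 143 N / 2
Per-ply = 71.5 N

71.5 N


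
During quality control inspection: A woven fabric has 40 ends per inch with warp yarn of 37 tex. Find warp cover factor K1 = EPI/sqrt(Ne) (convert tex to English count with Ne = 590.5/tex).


Formula: K1 = EPI / sqrt(Ne), with Ne = 590.5 / tex_warp
Step 1: Ne = 590.5 / 37 = 15.959
Step 2: sqrt(Ne) = sqrt(15.959) = 3.9949
Step 3: K1 = 40 / 3.9949 = 10.0

10.0


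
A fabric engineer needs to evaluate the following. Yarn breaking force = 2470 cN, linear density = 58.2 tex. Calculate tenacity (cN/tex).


Formula: Tenacity = Breaking force / Linear density
Tenacity = 2470 cN / 58.2 tex
Tenacity = 42.44 cN/tex

42.44 cN/tex


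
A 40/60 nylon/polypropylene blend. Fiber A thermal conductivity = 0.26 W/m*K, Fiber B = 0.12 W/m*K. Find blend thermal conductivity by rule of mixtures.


Formula: Blend property = (fraction_A * property_A) + (fraction_B * property_B)
Step 1: Contribution A = 40/100 * 0.26 W/m*K = 0.104 W/m*K
Step 2: Contribution B = 60/100 * 0.12 W/m*K = 0.072 W/m*K
Step 3: Blend thermal conductivity = 0.104 + 0.072 = 0.176 W/m*K

0.176 W/m*K


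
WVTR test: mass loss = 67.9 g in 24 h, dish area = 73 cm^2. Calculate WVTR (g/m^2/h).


Formula: WVTR = mass_loss / (area * time)
Step 1: Convert area: 73 cm^2 = 0.0073 m^2
Step 2: WVTR = 67.9 g / (0.0073 m^2 * 24 h)
Step 3: WVTR = 67.9 / 0.1752 = 387.6 g/m^2/h

387.6 g/m^2/h
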